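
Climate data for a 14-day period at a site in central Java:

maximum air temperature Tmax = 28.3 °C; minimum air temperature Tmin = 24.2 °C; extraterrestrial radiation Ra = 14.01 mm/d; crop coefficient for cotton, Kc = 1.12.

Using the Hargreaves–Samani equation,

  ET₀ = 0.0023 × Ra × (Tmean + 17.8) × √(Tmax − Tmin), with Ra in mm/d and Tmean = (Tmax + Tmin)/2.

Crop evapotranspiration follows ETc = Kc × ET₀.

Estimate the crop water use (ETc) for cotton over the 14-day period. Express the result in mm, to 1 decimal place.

45.1 mm

Tmean = (28.3 + 24.2)/2 = 26.25 °C
ET₀ = 0.0023 × 14.01 × (26.25 + 17.8) × √4.1 = 0.0023 × 14.01 × 44.05 × 2.0248 = 2.8740 mm/d
ETc = Kc × ET₀ = 1.12 × 2.8740 = 3.2189 mm/d
Over 14 days: 3.2189 × 14 = 45.065 mm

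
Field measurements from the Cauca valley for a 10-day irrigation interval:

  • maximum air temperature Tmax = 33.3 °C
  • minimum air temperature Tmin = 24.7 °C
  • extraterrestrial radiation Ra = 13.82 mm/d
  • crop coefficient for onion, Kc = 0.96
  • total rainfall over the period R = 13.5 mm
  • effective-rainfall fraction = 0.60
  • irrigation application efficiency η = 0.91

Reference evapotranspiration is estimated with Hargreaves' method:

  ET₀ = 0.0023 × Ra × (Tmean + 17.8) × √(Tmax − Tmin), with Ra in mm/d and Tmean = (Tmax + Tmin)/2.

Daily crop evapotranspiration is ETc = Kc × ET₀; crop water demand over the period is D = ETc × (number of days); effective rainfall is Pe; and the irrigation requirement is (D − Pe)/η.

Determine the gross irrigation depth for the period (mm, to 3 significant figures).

Tmean = (33.3 + 24.7)/2 = 29.00 °C
ET₀ = 0.0023 × 13.82 × (29.00 + 17.8) × √8.6 = 0.0023 × 13.82 × 46.80 × 2.9326 = 4.3625 mm/d
ETc = Kc × ET₀ = 0.96 × 4.3625 = 4.1880 mm/d
Crop demand D = ETc × 10 d = 4.1880 × 10 = 41.880 mm
Pe = 0.60 × 13.5 = 8.100 mm
D − Pe = 41.880 − 8.100 = 33.780 mm
Gross irrigation = 33.780 / 0.91 = 37.121 mm

37.1 mm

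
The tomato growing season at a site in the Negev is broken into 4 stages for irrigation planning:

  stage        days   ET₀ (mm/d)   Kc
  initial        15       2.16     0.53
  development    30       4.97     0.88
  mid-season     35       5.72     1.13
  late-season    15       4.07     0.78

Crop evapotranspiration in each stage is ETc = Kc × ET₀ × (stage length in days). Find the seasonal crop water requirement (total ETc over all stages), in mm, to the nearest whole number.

422 mm

initial: 0.53 × 2.16 × 15 = 17.17 mm
development: 0.88 × 4.97 × 30 = 131.21 mm
mid-season: 1.13 × 5.72 × 35 = 226.23 mm
late-season: 0.78 × 4.07 × 15 = 47.62 mm
Seasonal total = 422.23 mm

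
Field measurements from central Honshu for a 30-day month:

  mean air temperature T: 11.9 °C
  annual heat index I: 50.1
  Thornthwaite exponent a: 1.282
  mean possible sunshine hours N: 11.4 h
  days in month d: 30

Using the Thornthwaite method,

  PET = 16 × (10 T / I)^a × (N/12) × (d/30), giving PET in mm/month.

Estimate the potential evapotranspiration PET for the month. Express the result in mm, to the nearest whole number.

10T/I = 10 × 11.9 / 50.1 = 2.3752
(10T/I)^a = 2.3752^1.282 = 3.0314
Uncorrected PET = 16 × 3.0314 = 48.502 mm
Correction = (N/12)(d/30) = (11.4/12)(30/30) = 0.9500
PET = 48.502 × 0.9500 = 46.077 mm/month

46 mm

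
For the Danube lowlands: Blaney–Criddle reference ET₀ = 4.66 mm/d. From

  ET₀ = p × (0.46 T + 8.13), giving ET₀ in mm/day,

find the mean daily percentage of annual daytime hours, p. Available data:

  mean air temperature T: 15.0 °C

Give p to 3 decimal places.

0.310

p = ET₀ / (0.46 T + 8.13) = 4.66 / (0.46 × 15.0 + 8.13) = 4.66 / 15.030 = 0.3100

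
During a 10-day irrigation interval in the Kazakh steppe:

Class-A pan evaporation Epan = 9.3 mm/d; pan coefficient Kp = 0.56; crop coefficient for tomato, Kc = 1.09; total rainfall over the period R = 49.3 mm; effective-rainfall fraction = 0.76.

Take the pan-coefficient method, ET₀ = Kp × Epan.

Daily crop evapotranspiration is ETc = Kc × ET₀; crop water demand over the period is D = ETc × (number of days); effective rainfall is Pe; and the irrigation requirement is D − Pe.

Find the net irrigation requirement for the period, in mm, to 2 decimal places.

ET₀ = 0.56 × 9.3 = 5.2080 mm/d
ETc = Kc × ET₀ = 1.09 × 5.2080 = 5.6767 mm/d
Crop demand D = ETc × 10 d = 5.6767 × 10 = 56.767 mm
Pe = 0.76 × 49.3 = 37.468 mm
D − Pe = 56.767 − 37.468 = 19.299 mm

19.30 mm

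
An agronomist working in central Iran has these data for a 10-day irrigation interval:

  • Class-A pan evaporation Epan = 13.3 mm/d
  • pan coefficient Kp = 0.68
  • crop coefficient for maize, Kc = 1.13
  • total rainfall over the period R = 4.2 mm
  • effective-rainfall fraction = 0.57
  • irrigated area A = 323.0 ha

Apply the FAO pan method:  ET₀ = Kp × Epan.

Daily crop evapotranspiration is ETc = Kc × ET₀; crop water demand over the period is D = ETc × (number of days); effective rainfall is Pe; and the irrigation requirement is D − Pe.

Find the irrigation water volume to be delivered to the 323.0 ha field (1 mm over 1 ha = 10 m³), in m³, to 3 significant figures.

ET₀ = 0.68 × 13.3 = 9.0440 mm/d
ETc = Kc × ET₀ = 1.13 × 9.0440 = 10.2197 mm/d
Crop demand D = ETc × 10 d = 10.2197 × 10 = 102.197 mm
Pe = 0.57 × 4.2 = 2.394 mm
D − Pe = 102.197 − 2.394 = 99.803 mm
Volume = 99.803 mm × 323.0 ha × 10 = 322363.7 m³

322000 m³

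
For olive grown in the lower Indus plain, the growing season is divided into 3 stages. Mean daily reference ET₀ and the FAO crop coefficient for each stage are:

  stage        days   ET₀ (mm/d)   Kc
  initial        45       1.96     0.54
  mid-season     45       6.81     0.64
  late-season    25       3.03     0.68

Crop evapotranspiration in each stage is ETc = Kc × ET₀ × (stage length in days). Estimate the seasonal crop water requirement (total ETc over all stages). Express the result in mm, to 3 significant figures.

initial: 0.54 × 1.96 × 45 = 47.63 mm
mid-season: 0.64 × 6.81 × 45 = 196.13 mm
late-season: 0.68 × 3.03 × 25 = 51.51 mm
Seasonal total = 295.27 mm

295 mm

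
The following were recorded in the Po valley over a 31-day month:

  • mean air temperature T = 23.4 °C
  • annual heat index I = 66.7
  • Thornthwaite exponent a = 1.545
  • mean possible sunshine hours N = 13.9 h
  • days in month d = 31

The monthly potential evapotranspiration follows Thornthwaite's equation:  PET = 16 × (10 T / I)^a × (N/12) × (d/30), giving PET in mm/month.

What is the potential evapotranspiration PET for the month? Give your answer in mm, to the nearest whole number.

10T/I = 10 × 23.4 / 66.7 = 3.5082
(10T/I)^a = 3.5082^1.545 = 6.9527
Uncorrected PET = 16 × 6.9527 = 111.243 mm
Correction = (N/12)(d/30) = (13.9/12)(31/30) = 1.1969
PET = 111.243 × 1.1969 = 133.147 mm/month

133 mm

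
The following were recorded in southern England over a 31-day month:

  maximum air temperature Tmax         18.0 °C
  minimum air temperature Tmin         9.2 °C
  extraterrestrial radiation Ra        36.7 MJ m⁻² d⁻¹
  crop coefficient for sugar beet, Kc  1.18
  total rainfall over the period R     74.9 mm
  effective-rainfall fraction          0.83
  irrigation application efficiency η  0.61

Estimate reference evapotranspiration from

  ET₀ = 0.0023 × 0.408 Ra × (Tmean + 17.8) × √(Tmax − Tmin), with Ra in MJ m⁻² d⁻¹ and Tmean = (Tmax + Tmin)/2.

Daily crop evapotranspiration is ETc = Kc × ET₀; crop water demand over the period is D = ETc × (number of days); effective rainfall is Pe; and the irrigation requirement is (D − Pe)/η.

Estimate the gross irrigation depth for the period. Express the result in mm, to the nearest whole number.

Tmean = (18.0 + 9.2)/2 = 13.60 °C
0.408 Ra = 0.408 × 36.7 = 14.9736 mm/d equivalent
ET₀ = 0.0023 × 14.9736 × (13.60 + 17.8) × √8.8 = 0.0023 × 14.9736 × 31.40 × 2.9665 = 3.2080 mm/d
ETc = Kc × ET₀ = 1.18 × 3.2080 = 3.7854 mm/d
Crop demand D = ETc × 31 d = 3.7854 × 31 = 117.347 mm
Pe = 0.83 × 74.9 = 62.167 mm
D − Pe = 117.347 − 62.167 = 55.180 mm
Gross irrigation = 55.180 / 0.61 = 90.459 mm

90 mm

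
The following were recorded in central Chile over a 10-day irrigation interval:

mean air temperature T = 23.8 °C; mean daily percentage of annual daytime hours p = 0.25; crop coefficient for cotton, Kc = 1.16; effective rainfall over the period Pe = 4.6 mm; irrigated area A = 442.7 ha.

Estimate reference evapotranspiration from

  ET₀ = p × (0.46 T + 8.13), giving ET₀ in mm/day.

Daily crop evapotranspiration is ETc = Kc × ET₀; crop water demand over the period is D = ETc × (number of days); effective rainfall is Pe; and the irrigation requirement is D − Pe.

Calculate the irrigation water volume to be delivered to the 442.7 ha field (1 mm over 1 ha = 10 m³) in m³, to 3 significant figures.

ET₀ = 0.25 × (0.46 × 23.8 + 8.13) = 0.25 × 19.078 = 4.7695 mm/d
ETc = Kc × ET₀ = 1.16 × 4.7695 = 5.5326 mm/d
Crop demand D = ETc × 10 d = 5.5326 × 10 = 55.326 mm
D − Pe = 55.326 − 4.6 = 50.726 mm
Volume = 50.726 mm × 442.7 ha × 10 = 224564.0 m³

225000 m³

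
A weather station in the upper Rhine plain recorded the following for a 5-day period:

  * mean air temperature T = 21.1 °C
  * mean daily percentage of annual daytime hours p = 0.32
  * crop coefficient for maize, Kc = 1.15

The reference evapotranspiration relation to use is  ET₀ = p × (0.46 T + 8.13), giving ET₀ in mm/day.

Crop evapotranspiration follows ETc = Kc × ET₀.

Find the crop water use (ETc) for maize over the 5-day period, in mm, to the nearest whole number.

33 mm

ET₀ = 0.32 × (0.46 × 21.1 + 8.13) = 0.32 × 17.836 = 5.7075 mm/d
ETc = Kc × ET₀ = 1.15 × 5.7075 = 6.5636 mm/d
Over 5 days: 6.5636 × 5 = 32.818 mm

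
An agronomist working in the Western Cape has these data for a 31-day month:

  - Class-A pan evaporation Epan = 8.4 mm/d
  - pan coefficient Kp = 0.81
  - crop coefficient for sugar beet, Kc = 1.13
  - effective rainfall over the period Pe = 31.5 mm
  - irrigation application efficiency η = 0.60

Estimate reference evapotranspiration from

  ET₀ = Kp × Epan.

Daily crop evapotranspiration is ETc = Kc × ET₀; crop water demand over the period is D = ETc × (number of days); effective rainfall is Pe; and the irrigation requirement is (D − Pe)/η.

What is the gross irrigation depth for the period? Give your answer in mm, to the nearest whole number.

345 mm

ET₀ = 0.81 × 8.4 = 6.8040 mm/d
ETc = Kc × ET₀ = 1.13 × 6.8040 = 7.6885 mm/d
Crop demand D = ETc × 31 d = 7.6885 × 31 = 238.344 mm
D − Pe = 238.344 − 31.5 = 206.844 mm
Gross irrigation = 206.844 / 0.60 = 344.740 mm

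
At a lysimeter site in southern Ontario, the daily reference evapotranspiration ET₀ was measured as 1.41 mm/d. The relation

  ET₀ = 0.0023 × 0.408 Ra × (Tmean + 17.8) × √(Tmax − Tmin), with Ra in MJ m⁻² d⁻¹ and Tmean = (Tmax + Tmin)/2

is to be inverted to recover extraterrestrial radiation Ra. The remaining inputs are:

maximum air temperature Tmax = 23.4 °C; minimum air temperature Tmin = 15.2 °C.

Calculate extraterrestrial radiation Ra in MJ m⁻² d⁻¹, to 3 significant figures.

14.1 MJ m⁻² d⁻¹

Tmean = (23.4+15.2)/2 = 19.30 °C; ΔT = 8.2
Ra = ET₀ / [0.0023 × 0.408 × (Tmean+17.8) × √ΔT]
   = 1.41 / (0.0023 × 0.408 × 37.10 × 2.8636) = 14.143 MJ m⁻² d⁻¹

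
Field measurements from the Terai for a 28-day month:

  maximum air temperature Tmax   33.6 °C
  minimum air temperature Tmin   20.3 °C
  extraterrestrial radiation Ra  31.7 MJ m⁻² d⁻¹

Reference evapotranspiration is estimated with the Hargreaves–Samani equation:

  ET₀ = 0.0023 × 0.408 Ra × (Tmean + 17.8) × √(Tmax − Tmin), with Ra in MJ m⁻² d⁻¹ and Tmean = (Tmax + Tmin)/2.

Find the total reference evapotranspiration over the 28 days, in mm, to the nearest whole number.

Tmean = (33.6 + 20.3)/2 = 26.95 °C
0.408 Ra = 0.408 × 31.7 = 12.9336 mm/d equivalent
ET₀ = 0.0023 × 12.9336 × (26.95 + 17.8) × √13.3 = 0.0023 × 12.9336 × 44.75 × 3.6469 = 4.8547 mm/d
Over 28 days: 4.8547 × 28 = 135.932 mm

136 mm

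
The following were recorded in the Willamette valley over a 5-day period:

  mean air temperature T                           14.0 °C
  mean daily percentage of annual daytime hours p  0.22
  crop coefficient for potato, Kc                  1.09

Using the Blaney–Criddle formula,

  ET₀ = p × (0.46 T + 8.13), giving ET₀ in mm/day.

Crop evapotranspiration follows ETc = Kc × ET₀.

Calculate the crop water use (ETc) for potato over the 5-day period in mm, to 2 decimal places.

ET₀ = 0.22 × (0.46 × 14.0 + 8.13) = 0.22 × 14.570 = 3.2054 mm/d
ETc = Kc × ET₀ = 1.09 × 3.2054 = 3.4939 mm/d
Over 5 days: 3.4939 × 5 = 17.470 mm

17.47 mm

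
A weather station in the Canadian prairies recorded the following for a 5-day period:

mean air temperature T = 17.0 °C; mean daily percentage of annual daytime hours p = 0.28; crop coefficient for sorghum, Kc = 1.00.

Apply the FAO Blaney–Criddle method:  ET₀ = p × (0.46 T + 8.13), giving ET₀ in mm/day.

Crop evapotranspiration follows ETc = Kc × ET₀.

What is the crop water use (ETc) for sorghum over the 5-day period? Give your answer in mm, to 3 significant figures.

ET₀ = 0.28 × (0.46 × 17.0 + 8.13) = 0.28 × 15.950 = 4.4660 mm/d
ETc = Kc × ET₀ = 1.00 × 4.4660 = 4.4660 mm/d
Over 5 days: 4.4660 × 5 = 22.330 mm

22.3 mm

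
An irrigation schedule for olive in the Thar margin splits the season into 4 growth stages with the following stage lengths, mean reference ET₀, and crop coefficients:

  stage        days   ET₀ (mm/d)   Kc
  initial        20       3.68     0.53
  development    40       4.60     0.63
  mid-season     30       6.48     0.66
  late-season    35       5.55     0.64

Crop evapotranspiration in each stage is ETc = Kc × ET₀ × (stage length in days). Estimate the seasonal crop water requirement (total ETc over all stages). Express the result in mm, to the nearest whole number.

408 mm

initial: 0.53 × 3.68 × 20 = 39.01 mm
development: 0.63 × 4.60 × 40 = 115.92 mm
mid-season: 0.66 × 6.48 × 30 = 128.30 mm
late-season: 0.64 × 5.55 × 35 = 124.32 mm
Seasonal total = 407.55 mm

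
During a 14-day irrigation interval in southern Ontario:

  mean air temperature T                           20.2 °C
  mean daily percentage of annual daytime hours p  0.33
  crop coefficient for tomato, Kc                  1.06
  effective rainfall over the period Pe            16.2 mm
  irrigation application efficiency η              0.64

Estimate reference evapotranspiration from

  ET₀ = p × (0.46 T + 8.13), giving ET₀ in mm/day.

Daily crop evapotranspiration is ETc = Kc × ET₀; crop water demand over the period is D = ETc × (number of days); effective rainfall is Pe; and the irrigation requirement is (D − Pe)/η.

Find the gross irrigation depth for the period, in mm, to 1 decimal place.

ET₀ = 0.33 × (0.46 × 20.2 + 8.13) = 0.33 × 17.422 = 5.7493 mm/d
ETc = Kc × ET₀ = 1.06 × 5.7493 = 6.0943 mm/d
Crop demand D = ETc × 14 d = 6.0943 × 14 = 85.320 mm
D − Pe = 85.320 − 16.2 = 69.120 mm
Gross irrigation = 69.120 / 0.64 = 108.000 mm

108.0 mm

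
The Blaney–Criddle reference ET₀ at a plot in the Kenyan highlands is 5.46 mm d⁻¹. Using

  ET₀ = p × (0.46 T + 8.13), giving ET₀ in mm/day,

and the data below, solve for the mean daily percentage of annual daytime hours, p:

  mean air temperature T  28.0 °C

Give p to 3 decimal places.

0.260

p = ET₀ / (0.46 T + 8.13) = 5.46 / (0.46 × 28.0 + 8.13) = 5.46 / 21.010 = 0.2599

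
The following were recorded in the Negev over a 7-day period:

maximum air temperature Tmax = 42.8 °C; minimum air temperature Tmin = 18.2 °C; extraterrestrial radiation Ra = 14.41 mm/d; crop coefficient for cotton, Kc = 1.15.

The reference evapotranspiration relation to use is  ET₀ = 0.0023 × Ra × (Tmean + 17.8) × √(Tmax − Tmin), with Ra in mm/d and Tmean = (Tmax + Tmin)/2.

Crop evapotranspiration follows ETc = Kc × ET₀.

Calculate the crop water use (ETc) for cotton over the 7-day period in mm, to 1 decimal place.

Tmean = (42.8 + 18.2)/2 = 30.50 °C
ET₀ = 0.0023 × 14.41 × (30.50 + 17.8) × √24.6 = 0.0023 × 14.41 × 48.30 × 4.9598 = 7.9397 mm/d
ETc = Kc × ET₀ = 1.15 × 7.9397 = 9.1307 mm/d
Over 7 days: 9.1307 × 7 = 63.915 mm

63.9 mm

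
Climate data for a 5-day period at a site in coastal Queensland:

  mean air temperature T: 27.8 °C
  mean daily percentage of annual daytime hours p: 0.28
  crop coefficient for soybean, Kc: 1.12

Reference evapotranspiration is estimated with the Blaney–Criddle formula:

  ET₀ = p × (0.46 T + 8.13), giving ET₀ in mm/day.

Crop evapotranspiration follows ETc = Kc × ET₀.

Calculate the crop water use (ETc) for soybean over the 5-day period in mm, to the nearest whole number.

33 mm

ET₀ = 0.28 × (0.46 × 27.8 + 8.13) = 0.28 × 20.918 = 5.8570 mm/d
ETc = Kc × ET₀ = 1.12 × 5.8570 = 6.5598 mm/d
Over 5 days: 6.5598 × 5 = 32.799 mm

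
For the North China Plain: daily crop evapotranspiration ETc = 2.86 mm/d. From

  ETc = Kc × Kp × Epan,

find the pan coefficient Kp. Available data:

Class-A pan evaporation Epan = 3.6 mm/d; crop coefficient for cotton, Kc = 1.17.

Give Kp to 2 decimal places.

0.68

ETc = Kc × Kp × Epan  ⇒  Kp = ETc / (Kc × Epan)
Kp = 2.86 / (1.17 × 3.6) = 2.86 / 4.212 = 0.6790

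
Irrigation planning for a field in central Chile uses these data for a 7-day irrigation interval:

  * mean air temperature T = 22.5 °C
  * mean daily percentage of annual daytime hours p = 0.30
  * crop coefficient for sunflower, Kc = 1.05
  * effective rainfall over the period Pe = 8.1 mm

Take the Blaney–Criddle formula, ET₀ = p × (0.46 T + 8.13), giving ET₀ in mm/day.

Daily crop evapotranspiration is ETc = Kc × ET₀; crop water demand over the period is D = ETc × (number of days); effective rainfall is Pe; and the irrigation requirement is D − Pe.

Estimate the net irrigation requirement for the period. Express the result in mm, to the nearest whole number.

33 mm

ET₀ = 0.30 × (0.46 × 22.5 + 8.13) = 0.30 × 18.480 = 5.5440 mm/d
ETc = Kc × ET₀ = 1.05 × 5.5440 = 5.8212 mm/d
Crop demand D = ETc × 7 d = 5.8212 × 7 = 40.748 mm
D − Pe = 40.748 − 8.1 = 32.648 mm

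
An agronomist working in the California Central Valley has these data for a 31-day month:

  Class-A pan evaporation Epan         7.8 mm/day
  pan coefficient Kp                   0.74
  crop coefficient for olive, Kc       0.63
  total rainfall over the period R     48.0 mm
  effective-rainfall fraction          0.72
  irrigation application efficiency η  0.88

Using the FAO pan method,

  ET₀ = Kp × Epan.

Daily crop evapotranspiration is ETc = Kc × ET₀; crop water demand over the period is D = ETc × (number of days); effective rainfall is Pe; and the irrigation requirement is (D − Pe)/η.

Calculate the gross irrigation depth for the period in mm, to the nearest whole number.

89 mm

ET₀ = 0.74 × 7.8 = 5.7720 mm/d
ETc = Kc × ET₀ = 0.63 × 5.7720 = 3.6364 mm/d
Crop demand D = ETc × 31 d = 3.6364 × 31 = 112.728 mm
Pe = 0.72 × 48.0 = 34.560 mm
D − Pe = 112.728 − 34.560 = 78.168 mm
Gross irrigation = 78.168 / 0.88 = 88.827 mm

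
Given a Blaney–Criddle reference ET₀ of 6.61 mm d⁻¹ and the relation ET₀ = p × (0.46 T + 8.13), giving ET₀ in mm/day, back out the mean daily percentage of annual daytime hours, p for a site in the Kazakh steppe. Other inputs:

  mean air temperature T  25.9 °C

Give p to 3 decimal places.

0.330

p = ET₀ / (0.46 T + 8.13) = 6.61 / (0.46 × 25.9 + 8.13) = 6.61 / 20.044 = 0.3298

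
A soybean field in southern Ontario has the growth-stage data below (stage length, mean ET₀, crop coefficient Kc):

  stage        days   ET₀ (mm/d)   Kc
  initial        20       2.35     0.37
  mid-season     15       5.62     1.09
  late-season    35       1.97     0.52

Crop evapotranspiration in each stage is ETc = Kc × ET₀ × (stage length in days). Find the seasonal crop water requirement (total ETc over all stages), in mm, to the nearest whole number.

145 mm

initial: 0.37 × 2.35 × 20 = 17.39 mm
mid-season: 1.09 × 5.62 × 15 = 91.89 mm
late-season: 0.52 × 1.97 × 35 = 35.85 mm
Seasonal total = 145.13 mm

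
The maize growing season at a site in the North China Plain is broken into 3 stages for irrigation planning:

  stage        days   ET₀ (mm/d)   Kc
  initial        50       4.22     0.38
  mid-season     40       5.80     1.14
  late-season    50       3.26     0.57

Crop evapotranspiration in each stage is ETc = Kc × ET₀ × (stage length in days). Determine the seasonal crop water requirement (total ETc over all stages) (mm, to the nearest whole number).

initial: 0.38 × 4.22 × 50 = 80.18 mm
mid-season: 1.14 × 5.80 × 40 = 264.48 mm
late-season: 0.57 × 3.26 × 50 = 92.91 mm
Seasonal total = 437.57 mm

438 mm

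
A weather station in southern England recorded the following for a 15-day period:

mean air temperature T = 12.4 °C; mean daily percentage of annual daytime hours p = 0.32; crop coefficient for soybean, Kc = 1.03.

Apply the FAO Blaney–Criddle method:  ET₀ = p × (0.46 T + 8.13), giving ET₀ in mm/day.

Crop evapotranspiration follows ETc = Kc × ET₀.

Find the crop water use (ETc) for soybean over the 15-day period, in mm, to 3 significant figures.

68.4 mm

ET₀ = 0.32 × (0.46 × 12.4 + 8.13) = 0.32 × 13.834 = 4.4269 mm/d
ETc = Kc × ET₀ = 1.03 × 4.4269 = 4.5597 mm/d
Over 15 days: 4.5597 × 15 = 68.396 mm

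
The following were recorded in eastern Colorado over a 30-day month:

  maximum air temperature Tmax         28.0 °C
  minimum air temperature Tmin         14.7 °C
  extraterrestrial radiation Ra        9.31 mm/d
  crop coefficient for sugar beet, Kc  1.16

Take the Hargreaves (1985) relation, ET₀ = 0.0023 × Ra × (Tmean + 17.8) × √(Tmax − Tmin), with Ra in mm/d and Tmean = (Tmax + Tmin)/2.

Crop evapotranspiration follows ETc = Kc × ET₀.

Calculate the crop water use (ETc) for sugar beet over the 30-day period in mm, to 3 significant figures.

Tmean = (28.0 + 14.7)/2 = 21.35 °C
ET₀ = 0.0023 × 9.31 × (21.35 + 17.8) × √13.3 = 0.0023 × 9.31 × 39.15 × 3.6469 = 3.0573 mm/d
ETc = Kc × ET₀ = 1.16 × 3.0573 = 3.5465 mm/d
Over 30 days: 3.5465 × 30 = 106.395 mm

106 mm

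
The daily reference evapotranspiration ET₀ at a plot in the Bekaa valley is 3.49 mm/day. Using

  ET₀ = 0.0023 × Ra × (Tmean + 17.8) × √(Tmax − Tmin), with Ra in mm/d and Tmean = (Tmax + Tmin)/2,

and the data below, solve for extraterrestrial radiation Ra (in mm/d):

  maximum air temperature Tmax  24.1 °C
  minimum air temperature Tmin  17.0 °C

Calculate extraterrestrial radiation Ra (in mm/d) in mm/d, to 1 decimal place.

14.8 mm/d

Tmean = 20.55 °C; √ΔT = 2.6646
Ra = ET₀ / [0.0023 × (Tmean+17.8) × √ΔT] = 3.49 / (0.0023 × 38.35 × 2.6646) = 14.849 mm/d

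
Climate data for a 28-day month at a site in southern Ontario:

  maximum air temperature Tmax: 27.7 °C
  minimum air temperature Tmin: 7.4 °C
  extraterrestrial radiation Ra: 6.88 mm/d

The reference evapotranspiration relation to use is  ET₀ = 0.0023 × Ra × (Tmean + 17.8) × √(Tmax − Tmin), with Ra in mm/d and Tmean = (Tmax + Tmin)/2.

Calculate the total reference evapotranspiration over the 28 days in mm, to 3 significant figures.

70.6 mm

Tmean = (27.7 + 7.4)/2 = 17.55 °C
ET₀ = 0.0023 × 6.88 × (17.55 + 17.8) × √20.3 = 0.0023 × 6.88 × 35.35 × 4.5056 = 2.5203 mm/d
Over 28 days: 2.5203 × 28 = 70.568 mm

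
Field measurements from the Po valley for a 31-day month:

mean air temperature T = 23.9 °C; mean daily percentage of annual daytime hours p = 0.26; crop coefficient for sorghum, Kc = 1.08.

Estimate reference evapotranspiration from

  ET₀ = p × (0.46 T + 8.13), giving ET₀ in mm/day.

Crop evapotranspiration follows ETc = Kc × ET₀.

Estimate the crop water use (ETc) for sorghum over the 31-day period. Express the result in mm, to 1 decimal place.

166.5 mm

ET₀ = 0.26 × (0.46 × 23.9 + 8.13) = 0.26 × 19.124 = 4.9722 mm/d
ETc = Kc × ET₀ = 1.08 × 4.9722 = 5.3700 mm/d
Over 31 days: 5.3700 × 31 = 166.470 mm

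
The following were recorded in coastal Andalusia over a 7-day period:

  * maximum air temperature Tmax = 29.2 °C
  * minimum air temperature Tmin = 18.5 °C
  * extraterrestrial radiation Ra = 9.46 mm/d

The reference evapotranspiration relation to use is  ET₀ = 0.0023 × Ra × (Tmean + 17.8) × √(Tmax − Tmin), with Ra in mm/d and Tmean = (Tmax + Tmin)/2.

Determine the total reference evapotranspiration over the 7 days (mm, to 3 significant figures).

20.8 mm

Tmean = (29.2 + 18.5)/2 = 23.85 °C
ET₀ = 0.0023 × 9.46 × (23.85 + 17.8) × √10.7 = 0.0023 × 9.46 × 41.65 × 3.2711 = 2.9643 mm/d
Over 7 days: 2.9643 × 7 = 20.750 mm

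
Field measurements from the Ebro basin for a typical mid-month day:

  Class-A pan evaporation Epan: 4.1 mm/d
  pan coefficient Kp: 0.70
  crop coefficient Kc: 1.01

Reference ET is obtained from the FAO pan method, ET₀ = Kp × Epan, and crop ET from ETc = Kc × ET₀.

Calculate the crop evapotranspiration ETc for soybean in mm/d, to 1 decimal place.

ET₀ = 0.70 × 4.1 = 2.8700 mm/d
ETc = Kc × ET₀ = 1.01 × 2.8700 = 2.8987 mm/d

2.9 mm/d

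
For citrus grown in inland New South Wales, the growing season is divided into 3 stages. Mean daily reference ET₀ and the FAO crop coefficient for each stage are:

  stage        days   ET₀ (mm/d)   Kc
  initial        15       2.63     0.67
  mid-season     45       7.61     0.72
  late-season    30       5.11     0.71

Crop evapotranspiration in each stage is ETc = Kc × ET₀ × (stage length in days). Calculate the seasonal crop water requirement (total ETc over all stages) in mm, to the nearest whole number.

initial: 0.67 × 2.63 × 15 = 26.43 mm
mid-season: 0.72 × 7.61 × 45 = 246.56 mm
late-season: 0.71 × 5.11 × 30 = 108.84 mm
Seasonal total = 381.83 mm

382 mm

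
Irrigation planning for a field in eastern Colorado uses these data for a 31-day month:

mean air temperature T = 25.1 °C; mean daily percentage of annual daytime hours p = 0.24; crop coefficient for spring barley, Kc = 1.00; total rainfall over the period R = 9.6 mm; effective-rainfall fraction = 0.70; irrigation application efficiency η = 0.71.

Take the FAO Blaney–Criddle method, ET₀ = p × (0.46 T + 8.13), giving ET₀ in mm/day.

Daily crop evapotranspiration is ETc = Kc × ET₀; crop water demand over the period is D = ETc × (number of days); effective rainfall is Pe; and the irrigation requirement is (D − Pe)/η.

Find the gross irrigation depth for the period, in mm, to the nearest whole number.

ET₀ = 0.24 × (0.46 × 25.1 + 8.13) = 0.24 × 19.676 = 4.7222 mm/d
ETc = Kc × ET₀ = 1.00 × 4.7222 = 4.7222 mm/d
Crop demand D = ETc × 31 d = 4.7222 × 31 = 146.388 mm
Pe = 0.70 × 9.6 = 6.720 mm
D − Pe = 146.388 − 6.720 = 139.668 mm
Gross irrigation = 139.668 / 0.71 = 196.715 mm

197 mm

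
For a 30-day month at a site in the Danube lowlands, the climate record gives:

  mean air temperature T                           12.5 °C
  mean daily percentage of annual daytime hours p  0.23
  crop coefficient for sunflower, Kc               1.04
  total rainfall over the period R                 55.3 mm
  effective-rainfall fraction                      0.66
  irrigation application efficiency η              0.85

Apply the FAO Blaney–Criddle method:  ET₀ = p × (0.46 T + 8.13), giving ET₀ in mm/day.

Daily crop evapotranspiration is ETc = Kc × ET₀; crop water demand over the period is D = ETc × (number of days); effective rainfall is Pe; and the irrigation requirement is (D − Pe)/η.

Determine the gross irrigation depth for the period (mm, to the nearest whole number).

74 mm

ET₀ = 0.23 × (0.46 × 12.5 + 8.13) = 0.23 × 13.880 = 3.1924 mm/d
ETc = Kc × ET₀ = 1.04 × 3.1924 = 3.3201 mm/d
Crop demand D = ETc × 30 d = 3.3201 × 30 = 99.603 mm
Pe = 0.66 × 55.3 = 36.498 mm
D − Pe = 99.603 − 36.498 = 63.105 mm
Gross irrigation = 63.105 / 0.85 = 74.241 mm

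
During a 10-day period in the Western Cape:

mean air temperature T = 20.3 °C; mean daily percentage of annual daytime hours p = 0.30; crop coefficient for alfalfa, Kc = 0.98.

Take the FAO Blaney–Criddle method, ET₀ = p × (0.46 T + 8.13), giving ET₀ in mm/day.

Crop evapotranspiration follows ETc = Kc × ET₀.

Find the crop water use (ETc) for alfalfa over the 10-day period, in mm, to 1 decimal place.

ET₀ = 0.30 × (0.46 × 20.3 + 8.13) = 0.30 × 17.468 = 5.2404 mm/d
ETc = Kc × ET₀ = 0.98 × 5.2404 = 5.1356 mm/d
Over 10 days: 5.1356 × 10 = 51.356 mm

51.4 mm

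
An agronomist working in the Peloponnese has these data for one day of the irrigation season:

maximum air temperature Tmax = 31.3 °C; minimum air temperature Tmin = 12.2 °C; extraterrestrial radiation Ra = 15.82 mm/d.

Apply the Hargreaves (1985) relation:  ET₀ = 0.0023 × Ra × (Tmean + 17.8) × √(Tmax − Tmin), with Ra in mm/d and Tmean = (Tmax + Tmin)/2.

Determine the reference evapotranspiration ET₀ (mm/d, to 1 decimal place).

6.3 mm/d

Tmean = (31.3 + 12.2)/2 = 21.75 °C
ET₀ = 0.0023 × 15.82 × (21.75 + 17.8) × √19.1 = 0.0023 × 15.82 × 39.55 × 4.3704 = 6.2893 mm/d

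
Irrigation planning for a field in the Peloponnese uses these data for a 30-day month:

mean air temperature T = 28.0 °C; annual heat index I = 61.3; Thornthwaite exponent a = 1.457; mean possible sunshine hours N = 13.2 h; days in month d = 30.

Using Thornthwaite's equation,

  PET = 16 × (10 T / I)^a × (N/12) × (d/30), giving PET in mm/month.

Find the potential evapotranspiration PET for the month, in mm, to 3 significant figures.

161 mm

10T/I = 10 × 28.0 / 61.3 = 4.5677
(10T/I)^a = 4.5677^1.457 = 9.1449
Uncorrected PET = 16 × 9.1449 = 146.318 mm
Correction = (N/12)(d/30) = (13.2/12)(30/30) = 1.1000
PET = 146.318 × 1.1000 = 160.950 mm/month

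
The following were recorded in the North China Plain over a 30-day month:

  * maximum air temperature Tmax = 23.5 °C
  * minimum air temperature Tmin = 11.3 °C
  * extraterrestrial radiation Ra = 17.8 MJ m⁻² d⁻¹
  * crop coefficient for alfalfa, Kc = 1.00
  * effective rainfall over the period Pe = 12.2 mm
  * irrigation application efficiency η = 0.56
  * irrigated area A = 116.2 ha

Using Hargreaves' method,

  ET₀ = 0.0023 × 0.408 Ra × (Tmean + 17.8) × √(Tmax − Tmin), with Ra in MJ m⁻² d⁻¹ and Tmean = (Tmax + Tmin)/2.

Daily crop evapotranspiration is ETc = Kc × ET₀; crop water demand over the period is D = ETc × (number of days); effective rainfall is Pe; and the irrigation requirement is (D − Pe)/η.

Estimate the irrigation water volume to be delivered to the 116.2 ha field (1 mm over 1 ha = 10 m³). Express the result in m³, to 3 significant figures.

103000 m³

Tmean = (23.5 + 11.3)/2 = 17.40 °C
0.408 Ra = 0.408 × 17.8 = 7.2624 mm/d equivalent
ET₀ = 0.0023 × 7.2624 × (17.40 + 17.8) × √12.2 = 0.0023 × 7.2624 × 35.20 × 3.4928 = 2.0536 mm/d
ETc = Kc × ET₀ = 1.00 × 2.0536 = 2.0536 mm/d
Crop demand D = ETc × 30 d = 2.0536 × 30 = 61.608 mm
D − Pe = 61.608 − 12.2 = 49.408 mm
Gross irrigation = 49.408 / 0.56 = 88.229 mm
Volume = 88.229 mm × 116.2 ha × 10 = 102522.1 m³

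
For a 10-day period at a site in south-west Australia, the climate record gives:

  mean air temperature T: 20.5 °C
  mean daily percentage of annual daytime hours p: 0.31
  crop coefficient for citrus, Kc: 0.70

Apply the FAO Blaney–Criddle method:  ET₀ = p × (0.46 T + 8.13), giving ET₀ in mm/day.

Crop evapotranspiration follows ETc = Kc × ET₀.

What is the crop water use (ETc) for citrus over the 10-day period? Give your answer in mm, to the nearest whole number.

38 mm

ET₀ = 0.31 × (0.46 × 20.5 + 8.13) = 0.31 × 17.560 = 5.4436 mm/d
ETc = Kc × ET₀ = 0.70 × 5.4436 = 3.8105 mm/d
Over 10 days: 3.8105 × 10 = 38.105 mm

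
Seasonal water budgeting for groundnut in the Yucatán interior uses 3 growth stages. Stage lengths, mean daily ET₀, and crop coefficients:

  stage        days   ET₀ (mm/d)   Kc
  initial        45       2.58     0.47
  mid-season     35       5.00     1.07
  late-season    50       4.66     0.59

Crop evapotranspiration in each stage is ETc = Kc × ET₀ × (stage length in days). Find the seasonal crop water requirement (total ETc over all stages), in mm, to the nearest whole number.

initial: 0.47 × 2.58 × 45 = 54.57 mm
mid-season: 1.07 × 5.00 × 35 = 187.25 mm
late-season: 0.59 × 4.66 × 50 = 137.47 mm
Seasonal total = 379.29 mm

379 mm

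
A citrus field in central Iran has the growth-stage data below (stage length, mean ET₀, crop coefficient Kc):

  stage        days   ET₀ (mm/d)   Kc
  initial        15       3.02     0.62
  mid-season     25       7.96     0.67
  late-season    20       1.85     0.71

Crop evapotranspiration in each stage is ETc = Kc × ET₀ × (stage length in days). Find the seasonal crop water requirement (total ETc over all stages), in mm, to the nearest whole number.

188 mm

initial: 0.62 × 3.02 × 15 = 28.09 mm
mid-season: 0.67 × 7.96 × 25 = 133.33 mm
late-season: 0.71 × 1.85 × 20 = 26.27 mm
Seasonal total = 187.69 mm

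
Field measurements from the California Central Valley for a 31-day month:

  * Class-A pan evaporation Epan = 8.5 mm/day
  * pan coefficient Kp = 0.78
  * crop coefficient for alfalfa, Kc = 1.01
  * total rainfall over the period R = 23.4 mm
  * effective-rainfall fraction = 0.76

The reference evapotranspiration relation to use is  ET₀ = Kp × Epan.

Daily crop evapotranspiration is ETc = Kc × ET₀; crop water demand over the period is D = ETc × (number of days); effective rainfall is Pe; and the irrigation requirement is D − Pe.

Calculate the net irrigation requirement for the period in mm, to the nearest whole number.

190 mm

ET₀ = 0.78 × 8.5 = 6.6300 mm/d
ETc = Kc × ET₀ = 1.01 × 6.6300 = 6.6963 mm/d
Crop demand D = ETc × 31 d = 6.6963 × 31 = 207.585 mm
Pe = 0.76 × 23.4 = 17.784 mm
D − Pe = 207.585 − 17.784 = 189.801 mm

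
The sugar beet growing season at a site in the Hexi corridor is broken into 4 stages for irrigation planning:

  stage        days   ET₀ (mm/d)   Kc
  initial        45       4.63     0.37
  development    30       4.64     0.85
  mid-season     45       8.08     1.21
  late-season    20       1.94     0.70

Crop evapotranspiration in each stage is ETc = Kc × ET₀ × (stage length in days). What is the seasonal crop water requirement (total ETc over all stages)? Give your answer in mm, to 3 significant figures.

663 mm

initial: 0.37 × 4.63 × 45 = 77.09 mm
development: 0.85 × 4.64 × 30 = 118.32 mm
mid-season: 1.21 × 8.08 × 45 = 439.96 mm
late-season: 0.70 × 1.94 × 20 = 27.16 mm
Seasonal total = 662.53 mm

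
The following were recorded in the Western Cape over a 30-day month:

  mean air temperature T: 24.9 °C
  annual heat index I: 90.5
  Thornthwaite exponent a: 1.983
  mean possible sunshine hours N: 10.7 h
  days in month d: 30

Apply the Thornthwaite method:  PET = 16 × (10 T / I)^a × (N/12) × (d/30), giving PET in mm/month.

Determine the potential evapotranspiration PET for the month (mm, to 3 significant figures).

10T/I = 10 × 24.9 / 90.5 = 2.7514
(10T/I)^a = 2.7514^1.983 = 7.4411
Uncorrected PET = 16 × 7.4411 = 119.058 mm
Correction = (N/12)(d/30) = (10.7/12)(30/30) = 0.8917
PET = 119.058 × 0.8917 = 106.164 mm/month

106 mm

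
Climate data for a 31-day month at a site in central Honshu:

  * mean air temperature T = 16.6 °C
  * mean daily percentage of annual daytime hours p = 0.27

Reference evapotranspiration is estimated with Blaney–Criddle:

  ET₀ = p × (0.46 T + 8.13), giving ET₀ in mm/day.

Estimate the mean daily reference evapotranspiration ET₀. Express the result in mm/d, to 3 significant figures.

ET₀ = 0.27 × (0.46 × 16.6 + 8.13) = 0.27 × 15.766 = 4.2568 mm/d

4.26 mm/d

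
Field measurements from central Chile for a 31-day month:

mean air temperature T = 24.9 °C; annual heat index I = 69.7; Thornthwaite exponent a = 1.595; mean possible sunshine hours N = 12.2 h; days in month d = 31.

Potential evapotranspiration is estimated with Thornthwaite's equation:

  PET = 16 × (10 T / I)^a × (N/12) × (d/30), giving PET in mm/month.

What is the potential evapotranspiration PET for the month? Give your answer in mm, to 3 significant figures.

128 mm

10T/I = 10 × 24.9 / 69.7 = 3.5725
(10T/I)^a = 3.5725^1.595 = 7.6206
Uncorrected PET = 16 × 7.6206 = 121.930 mm
Correction = (N/12)(d/30) = (12.2/12)(31/30) = 1.0506
PET = 121.930 × 1.0506 = 128.100 mm/month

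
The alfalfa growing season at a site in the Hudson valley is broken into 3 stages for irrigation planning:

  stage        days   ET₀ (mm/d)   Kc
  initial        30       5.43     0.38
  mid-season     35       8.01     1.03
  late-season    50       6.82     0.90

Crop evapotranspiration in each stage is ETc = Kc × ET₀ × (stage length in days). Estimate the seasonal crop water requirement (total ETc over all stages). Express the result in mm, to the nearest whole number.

658 mm

initial: 0.38 × 5.43 × 30 = 61.90 mm
mid-season: 1.03 × 8.01 × 35 = 288.76 mm
late-season: 0.90 × 6.82 × 50 = 306.90 mm
Seasonal total = 657.56 mm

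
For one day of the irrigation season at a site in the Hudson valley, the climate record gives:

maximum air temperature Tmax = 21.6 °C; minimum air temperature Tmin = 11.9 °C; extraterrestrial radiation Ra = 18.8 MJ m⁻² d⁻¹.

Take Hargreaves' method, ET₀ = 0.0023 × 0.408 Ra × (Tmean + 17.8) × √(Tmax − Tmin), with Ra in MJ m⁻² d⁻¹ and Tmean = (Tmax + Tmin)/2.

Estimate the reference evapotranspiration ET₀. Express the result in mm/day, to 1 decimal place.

Tmean = (21.6 + 11.9)/2 = 16.75 °C
0.408 Ra = 0.408 × 18.8 = 7.6704 mm/d equivalent
ET₀ = 0.0023 × 7.6704 × (16.75 + 17.8) × √9.7 = 0.0023 × 7.6704 × 34.55 × 3.1145 = 1.8984 mm/d

1.9 mm/day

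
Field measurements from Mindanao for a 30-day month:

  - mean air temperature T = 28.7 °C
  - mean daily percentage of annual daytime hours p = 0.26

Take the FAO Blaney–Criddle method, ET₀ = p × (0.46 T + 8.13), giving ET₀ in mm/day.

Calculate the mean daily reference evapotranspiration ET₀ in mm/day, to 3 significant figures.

ET₀ = 0.26 × (0.46 × 28.7 + 8.13) = 0.26 × 21.332 = 5.5463 mm/d

5.55 mm/day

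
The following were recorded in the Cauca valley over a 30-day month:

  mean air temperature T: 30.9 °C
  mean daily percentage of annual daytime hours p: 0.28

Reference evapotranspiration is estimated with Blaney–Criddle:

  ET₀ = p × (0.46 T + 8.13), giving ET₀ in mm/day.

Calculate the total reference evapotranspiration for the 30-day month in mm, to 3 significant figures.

ET₀ = 0.28 × (0.46 × 30.9 + 8.13) = 0.28 × 22.344 = 6.2563 mm/d
Monthly total = 6.2563 × 30 = 187.689 mm

188 mm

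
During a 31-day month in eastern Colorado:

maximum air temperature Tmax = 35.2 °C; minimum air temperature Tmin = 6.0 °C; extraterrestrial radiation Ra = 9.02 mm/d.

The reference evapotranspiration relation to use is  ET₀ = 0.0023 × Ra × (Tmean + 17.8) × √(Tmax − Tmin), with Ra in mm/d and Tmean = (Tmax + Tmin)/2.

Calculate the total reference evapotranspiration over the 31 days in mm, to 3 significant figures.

Tmean = (35.2 + 6.0)/2 = 20.60 °C
ET₀ = 0.0023 × 9.02 × (20.60 + 17.8) × √29.2 = 0.0023 × 9.02 × 38.40 × 5.4037 = 4.3048 mm/d
Over 31 days: 4.3048 × 31 = 133.449 mm

133 mm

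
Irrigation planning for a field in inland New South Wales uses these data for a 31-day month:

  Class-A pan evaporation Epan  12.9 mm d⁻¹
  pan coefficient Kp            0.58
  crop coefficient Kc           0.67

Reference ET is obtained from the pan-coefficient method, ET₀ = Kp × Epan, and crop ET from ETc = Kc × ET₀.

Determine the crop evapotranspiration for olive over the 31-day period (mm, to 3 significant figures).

ET₀ = 0.58 × 12.9 = 7.4820 mm/d
ETc = Kc × ET₀ = 0.67 × 7.4820 = 5.0129 mm/d
Over 31 days: 5.0129 × 31 = 155.400 mm

155 mm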